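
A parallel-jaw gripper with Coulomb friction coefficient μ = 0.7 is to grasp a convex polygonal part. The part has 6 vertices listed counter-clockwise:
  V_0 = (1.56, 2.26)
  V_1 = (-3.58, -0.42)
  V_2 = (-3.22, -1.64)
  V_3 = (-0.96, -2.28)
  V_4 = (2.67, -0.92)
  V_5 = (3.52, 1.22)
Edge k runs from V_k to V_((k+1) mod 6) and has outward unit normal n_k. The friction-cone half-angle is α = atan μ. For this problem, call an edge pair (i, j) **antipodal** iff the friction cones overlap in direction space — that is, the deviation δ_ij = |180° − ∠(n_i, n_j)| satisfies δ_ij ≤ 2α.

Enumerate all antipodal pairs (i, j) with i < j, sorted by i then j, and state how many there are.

α = atan 0.7 = 34.99°;  2α = 69.98°
n_0 = (-0.4623, +0.8867)
n_1 = (-0.9591, -0.2830)
n_2 = (-0.2725, -0.9622)
n_3 = (+0.3508, -0.9364)
n_4 = (+0.9294, -0.3691)
n_5 = (+0.4687, +0.8833)
  (0,1): δ = 101.10°  ·
  (0,2): δ = 43.35°  ✓
  (0,3): δ = 7.00°  ✓
  (0,4): δ = 40.80°  ✓
  (0,5): δ = 124.51°  ·
  (1,2): δ = 122.25°  ·
  (1,3): δ = 85.90°  ·
  (1,4): δ = 38.10°  ✓
  (1,5): δ = 45.61°  ✓
  (2,3): δ = 143.65°  ·
  (2,4): δ = 95.85°  ·
  (2,5): δ = 12.14°  ✓
  (3,4): δ = 132.20°  ·
  (3,5): δ = 48.49°  ✓
  (4,5): δ = 96.29°  ·
antipodal pairs: 7

count = 7; pairs: (0,2), (0,3), (0,4), (1,4), (1,5), (2,5), (3,5)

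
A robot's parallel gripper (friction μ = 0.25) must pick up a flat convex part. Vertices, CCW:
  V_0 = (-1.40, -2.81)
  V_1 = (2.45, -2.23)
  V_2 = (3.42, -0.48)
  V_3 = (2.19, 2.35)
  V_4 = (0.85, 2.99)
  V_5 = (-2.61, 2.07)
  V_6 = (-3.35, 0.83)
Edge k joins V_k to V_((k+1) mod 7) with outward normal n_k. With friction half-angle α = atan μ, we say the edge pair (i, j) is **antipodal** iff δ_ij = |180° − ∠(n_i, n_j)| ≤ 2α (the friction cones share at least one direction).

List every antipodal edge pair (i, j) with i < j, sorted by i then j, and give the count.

count = 3; pairs: (0,4), (1,5), (2,6)

α = atan 0.25 = 14.04°;  2α = 28.07°
n_0 = (+0.1490, -0.9888)
n_1 = (+0.8746, -0.4848)
n_2 = (+0.9171, +0.3986)
n_3 = (+0.4310, +0.9024)
n_4 = (-0.2570, +0.9664)
n_5 = (-0.8587, +0.5125)
n_6 = (-0.8815, -0.4722)
  (0,1): δ = 127.57°  ·
  (0,2): δ = 75.08°  ·
  (0,3): δ = 34.10°  ·
  (0,4): δ = 6.32°  ✓
  (0,5): δ = 50.61°  ·
  (0,6): δ = 109.61°  ·
  (1,2): δ = 127.51°  ·
  (1,3): δ = 86.53°  ·
  (1,4): δ = 46.11°  ·
  (1,5): δ = 1.83°  ✓
  (1,6): δ = 57.18°  ·
  (2,3): δ = 139.02°  ·
  (2,4): δ = 98.60°  ·
  (2,5): δ = 54.32°  ·
  (2,6): δ = 4.69°  ✓
  (3,4): δ = 139.58°  ·
  (3,5): δ = 95.30°  ·
  (3,6): δ = 36.29°  ·
  (4,5): δ = 135.72°  ·
  (4,6): δ = 76.71°  ·
  (5,6): δ = 120.99°  ·
antipodal pairs: 3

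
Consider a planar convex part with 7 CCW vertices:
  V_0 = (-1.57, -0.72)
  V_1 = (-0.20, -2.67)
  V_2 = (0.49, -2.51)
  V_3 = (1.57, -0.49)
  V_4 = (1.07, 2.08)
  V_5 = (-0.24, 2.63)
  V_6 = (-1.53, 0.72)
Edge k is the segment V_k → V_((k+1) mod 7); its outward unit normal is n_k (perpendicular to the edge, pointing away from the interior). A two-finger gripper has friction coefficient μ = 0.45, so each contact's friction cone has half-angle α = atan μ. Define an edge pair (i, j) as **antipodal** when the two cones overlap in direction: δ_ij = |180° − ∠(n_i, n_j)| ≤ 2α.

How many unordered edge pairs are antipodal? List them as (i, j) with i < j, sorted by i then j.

α = atan 0.45 = 24.23°;  2α = 48.46°
n_0 = (-0.8182, -0.5749)
n_1 = (+0.2259, -0.9742)
n_2 = (+0.8819, -0.4715)
n_3 = (+0.9816, +0.1910)
n_4 = (+0.3871, +0.9220)
n_5 = (-0.8287, +0.5597)
n_6 = (-0.9996, +0.0278)
  (0,1): δ = 112.04°  ·
  (0,2): δ = 63.22°  ·
  (0,3): δ = 24.08°  ✓
  (0,4): δ = 32.13°  ✓
  (0,5): δ = 110.87°  ·
  (0,6): δ = 143.32°  ·
  (1,2): δ = 131.19°  ·
  (1,3): δ = 92.05°  ·
  (1,4): δ = 35.83°  ✓
  (1,5): δ = 42.91°  ✓
  (1,6): δ = 75.35°  ·
  (2,3): δ = 140.86°  ·
  (2,4): δ = 84.64°  ·
  (2,5): δ = 5.90°  ✓
  (2,6): δ = 26.54°  ✓
  (3,4): δ = 123.78°  ·
  (3,5): δ = 45.04°  ✓
  (3,6): δ = 12.60°  ✓
  (4,5): δ = 101.26°  ·
  (4,6): δ = 68.82°  ·
  (5,6): δ = 147.56°  ·
antipodal pairs: 8

count = 8; pairs: (0,3), (0,4), (1,4), (1,5), (2,5), (2,6), (3,5), (3,6)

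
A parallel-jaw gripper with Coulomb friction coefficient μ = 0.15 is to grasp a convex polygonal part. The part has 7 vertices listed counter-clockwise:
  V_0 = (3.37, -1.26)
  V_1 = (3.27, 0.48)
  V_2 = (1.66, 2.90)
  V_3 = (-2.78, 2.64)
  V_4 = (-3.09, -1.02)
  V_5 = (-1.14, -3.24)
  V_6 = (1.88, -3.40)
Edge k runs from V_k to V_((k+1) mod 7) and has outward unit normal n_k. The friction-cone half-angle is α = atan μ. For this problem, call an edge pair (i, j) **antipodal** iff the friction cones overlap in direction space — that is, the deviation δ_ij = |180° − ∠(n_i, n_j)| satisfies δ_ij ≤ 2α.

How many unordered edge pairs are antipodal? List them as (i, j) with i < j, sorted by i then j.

α = atan 0.15 = 8.53°;  2α = 17.06°
n_0 = (+0.9984, +0.0574)
n_1 = (+0.8326, +0.5539)
n_2 = (-0.0585, +0.9983)
n_3 = (-0.9964, +0.0844)
n_4 = (-0.7513, -0.6599)
n_5 = (-0.0529, -0.9986)
n_6 = (+0.8207, -0.5714)
  (0,1): δ = 149.65°  ·
  (0,2): δ = 89.94°  ·
  (0,3): δ = 8.13°  ✓
  (0,4): δ = 38.01°  ·
  (0,5): δ = 83.68°  ·
  (0,6): δ = 141.86°  ·
  (1,2): δ = 120.28°  ·
  (1,3): δ = 38.48°  ·
  (1,4): δ = 7.66°  ✓
  (1,5): δ = 53.33°  ·
  (1,6): δ = 111.52°  ·
  (2,3): δ = 98.19°  ·
  (2,4): δ = 52.06°  ·
  (2,5): δ = 6.38°  ✓
  (2,6): δ = 51.80°  ·
  (3,4): δ = 133.86°  ·
  (3,5): δ = 88.19°  ·
  (3,6): δ = 30.01°  ·
  (4,5): δ = 134.33°  ·
  (4,6): δ = 76.14°  ·
  (5,6): δ = 121.82°  ·
antipodal pairs: 3

count = 3; pairs: (0,3), (1,4), (2,5)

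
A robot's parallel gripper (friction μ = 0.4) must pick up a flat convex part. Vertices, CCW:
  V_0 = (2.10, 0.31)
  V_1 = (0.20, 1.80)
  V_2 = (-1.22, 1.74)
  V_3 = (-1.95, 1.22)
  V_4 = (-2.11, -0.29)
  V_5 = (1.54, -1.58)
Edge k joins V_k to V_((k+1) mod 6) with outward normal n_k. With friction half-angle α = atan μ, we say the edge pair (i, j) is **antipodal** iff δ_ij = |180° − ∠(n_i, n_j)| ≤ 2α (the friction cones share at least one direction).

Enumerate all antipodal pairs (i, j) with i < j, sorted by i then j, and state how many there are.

count = 4; pairs: (0,4), (1,4), (2,5), (3,5)

α = atan 0.4 = 21.80°;  2α = 43.60°
n_0 = (+0.6171, +0.7869)
n_1 = (-0.0422, +0.9991)
n_2 = (-0.5802, +0.8145)
n_3 = (-0.9944, +0.1054)
n_4 = (-0.3332, -0.9428)
n_5 = (+0.9588, -0.2841)
  (0,1): δ = 139.48°  ·
  (0,2): δ = 106.43°  ·
  (0,3): δ = 57.94°  ·
  (0,4): δ = 18.64°  ✓
  (0,5): δ = 111.60°  ·
  (1,2): δ = 146.96°  ·
  (1,3): δ = 98.47°  ·
  (1,4): δ = 21.88°  ✓
  (1,5): δ = 71.08°  ·
  (2,3): δ = 131.51°  ·
  (2,4): δ = 54.93°  ·
  (2,5): δ = 38.03°  ✓
  (3,4): δ = 103.42°  ·
  (3,5): δ = 10.46°  ✓
  (4,5): δ = 87.04°  ·
antipodal pairs: 4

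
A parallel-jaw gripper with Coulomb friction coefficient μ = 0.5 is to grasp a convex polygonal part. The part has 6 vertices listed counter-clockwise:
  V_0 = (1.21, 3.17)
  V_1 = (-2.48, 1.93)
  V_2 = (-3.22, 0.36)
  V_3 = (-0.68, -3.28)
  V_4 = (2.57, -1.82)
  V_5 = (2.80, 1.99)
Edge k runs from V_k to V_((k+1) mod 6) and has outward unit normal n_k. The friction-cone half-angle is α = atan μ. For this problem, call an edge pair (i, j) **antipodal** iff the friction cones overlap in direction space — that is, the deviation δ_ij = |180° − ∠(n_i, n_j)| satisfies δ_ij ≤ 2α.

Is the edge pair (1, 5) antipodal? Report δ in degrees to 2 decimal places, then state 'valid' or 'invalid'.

α = atan 0.5 = 26.57°;  2α = 53.13°
edge 1: e_1 = (-0.74, -1.57);  n_1 = (-0.9046, +0.4264)
edge 5: e_5 = (-1.59, +1.18);  n_5 = (+0.5960, +0.8030)
∠(n_1, n_5) = 101.34°
δ = |180° − 101.34°| = 78.66°
78.66° > 2α = 53.13°  →  invalid

δ = 78.66°, invalid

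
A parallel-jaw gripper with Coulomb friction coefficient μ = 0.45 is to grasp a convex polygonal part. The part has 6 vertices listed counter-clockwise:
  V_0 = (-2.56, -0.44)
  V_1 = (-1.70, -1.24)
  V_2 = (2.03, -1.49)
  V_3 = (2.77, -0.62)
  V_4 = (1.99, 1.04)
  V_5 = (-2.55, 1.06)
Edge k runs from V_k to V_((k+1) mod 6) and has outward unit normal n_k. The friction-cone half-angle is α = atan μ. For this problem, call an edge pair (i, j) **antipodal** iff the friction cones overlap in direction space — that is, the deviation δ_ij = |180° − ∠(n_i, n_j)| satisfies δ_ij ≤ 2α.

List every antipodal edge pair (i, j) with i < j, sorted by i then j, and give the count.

count = 5; pairs: (0,3), (0,4), (1,4), (2,5), (3,5)

α = atan 0.45 = 24.23°;  2α = 48.46°
n_0 = (-0.6811, -0.7322)
n_1 = (-0.0669, -0.9978)
n_2 = (+0.7617, -0.6479)
n_3 = (+0.9051, +0.4253)
n_4 = (+0.0044, +1.0000)
n_5 = (-1.0000, +0.0067)
  (0,1): δ = 140.90°  ·
  (0,2): δ = 87.45°  ·
  (0,3): δ = 21.90°  ✓
  (0,4): δ = 42.68°  ✓
  (0,5): δ = 132.55°  ·
  (1,2): δ = 126.55°  ·
  (1,3): δ = 61.00°  ·
  (1,4): δ = 3.58°  ✓
  (1,5): δ = 93.45°  ·
  (2,3): δ = 114.45°  ·
  (2,4): δ = 49.87°  ·
  (2,5): δ = 40.00°  ✓
  (3,4): δ = 115.42°  ·
  (3,5): δ = 25.55°  ✓
  (4,5): δ = 90.13°  ·
antipodal pairs: 5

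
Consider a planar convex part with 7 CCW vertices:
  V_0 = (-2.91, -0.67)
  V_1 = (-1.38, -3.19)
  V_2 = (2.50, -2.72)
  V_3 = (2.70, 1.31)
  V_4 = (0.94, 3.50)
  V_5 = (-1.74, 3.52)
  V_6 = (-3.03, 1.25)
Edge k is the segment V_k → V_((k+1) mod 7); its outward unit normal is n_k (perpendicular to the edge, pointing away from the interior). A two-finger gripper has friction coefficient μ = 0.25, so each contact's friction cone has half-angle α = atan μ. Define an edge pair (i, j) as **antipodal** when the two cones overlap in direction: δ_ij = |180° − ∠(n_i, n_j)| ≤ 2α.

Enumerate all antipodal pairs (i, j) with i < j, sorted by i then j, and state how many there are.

count = 4; pairs: (0,3), (1,4), (2,5), (2,6)

α = atan 0.25 = 14.04°;  2α = 28.07°
n_0 = (-0.8548, -0.5190)
n_1 = (+0.1203, -0.9927)
n_2 = (+0.9988, -0.0496)
n_3 = (+0.7795, +0.6264)
n_4 = (+0.0075, +1.0000)
n_5 = (-0.8694, +0.4941)
n_6 = (-0.9981, -0.0624)
  (0,1): δ = 114.36°  ·
  (0,2): δ = 34.10°  ·
  (0,3): δ = 7.52°  ✓
  (0,4): δ = 58.31°  ·
  (0,5): δ = 119.13°  ·
  (0,6): δ = 152.31°  ·
  (1,2): δ = 99.75°  ·
  (1,3): δ = 58.12°  ·
  (1,4): δ = 7.33°  ✓
  (1,5): δ = 53.48°  ·
  (1,6): δ = 86.67°  ·
  (2,3): δ = 138.37°  ·
  (2,4): δ = 87.59°  ·
  (2,5): δ = 26.77°  ✓
  (2,6): δ = 6.42°  ✓
  (3,4): δ = 129.21°  ·
  (3,5): δ = 68.40°  ·
  (3,6): δ = 35.21°  ·
  (4,5): δ = 119.18°  ·
  (4,6): δ = 86.00°  ·
  (5,6): δ = 146.81°  ·
antipodal pairs: 4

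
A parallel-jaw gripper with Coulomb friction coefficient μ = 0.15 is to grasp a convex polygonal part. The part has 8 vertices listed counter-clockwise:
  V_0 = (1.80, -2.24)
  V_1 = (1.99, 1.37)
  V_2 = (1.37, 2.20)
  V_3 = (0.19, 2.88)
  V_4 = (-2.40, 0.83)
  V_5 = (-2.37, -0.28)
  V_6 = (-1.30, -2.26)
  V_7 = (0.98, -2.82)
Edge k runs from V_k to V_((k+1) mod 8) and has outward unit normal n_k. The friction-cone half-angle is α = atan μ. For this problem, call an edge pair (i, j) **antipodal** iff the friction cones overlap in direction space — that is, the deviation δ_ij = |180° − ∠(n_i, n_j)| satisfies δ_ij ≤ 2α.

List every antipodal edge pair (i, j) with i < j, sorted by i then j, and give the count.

count = 4; pairs: (0,4), (1,5), (2,6), (3,7)

α = atan 0.15 = 8.53°;  2α = 17.06°
n_0 = (+0.9986, -0.0526)
n_1 = (+0.8012, +0.5985)
n_2 = (+0.4993, +0.8664)
n_3 = (-0.6206, +0.7841)
n_4 = (-0.9996, -0.0270)
n_5 = (-0.8798, -0.4754)
n_6 = (-0.2385, -0.9711)
n_7 = (+0.5775, -0.8164)
  (0,1): δ = 140.23°  ·
  (0,2): δ = 116.94°  ·
  (0,3): δ = 48.63°  ·
  (0,4): δ = 4.56°  ✓
  (0,5): δ = 31.40°  ·
  (0,6): δ = 79.21°  ·
  (0,7): δ = 128.29°  ·
  (1,2): δ = 156.71°  ·
  (1,3): δ = 88.40°  ·
  (1,4): δ = 35.21°  ·
  (1,5): δ = 8.37°  ✓
  (1,6): δ = 39.44°  ·
  (1,7): δ = 88.51°  ·
  (2,3): δ = 111.68°  ·
  (2,4): δ = 58.50°  ·
  (2,5): δ = 31.66°  ·
  (2,6): δ = 16.15°  ✓
  (2,7): δ = 65.23°  ·
  (3,4): δ = 126.81°  ·
  (3,5): δ = 99.97°  ·
  (3,6): δ = 52.16°  ·
  (3,7): δ = 3.09°  ✓
  (4,5): δ = 153.16°  ·
  (4,6): δ = 105.35°  ·
  (4,7): δ = 56.28°  ·
  (5,6): δ = 132.19°  ·
  (5,7): δ = 83.11°  ·
  (6,7): δ = 130.93°  ·
antipodal pairs: 4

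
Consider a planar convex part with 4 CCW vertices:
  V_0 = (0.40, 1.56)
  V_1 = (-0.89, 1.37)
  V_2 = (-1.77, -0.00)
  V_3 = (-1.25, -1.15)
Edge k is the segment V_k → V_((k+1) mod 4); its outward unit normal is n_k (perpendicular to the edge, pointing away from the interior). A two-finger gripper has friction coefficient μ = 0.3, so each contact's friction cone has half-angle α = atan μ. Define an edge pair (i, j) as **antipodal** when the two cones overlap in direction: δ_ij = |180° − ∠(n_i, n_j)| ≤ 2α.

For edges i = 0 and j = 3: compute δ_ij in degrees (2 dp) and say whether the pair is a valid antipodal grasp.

δ = 50.29°, invalid

α = atan 0.3 = 16.70°;  2α = 33.40°
edge 0: e_0 = (-1.29, -0.19);  n_0 = (-0.1457, +0.9893)
edge 3: e_3 = (+1.65, +2.71);  n_3 = (+0.8541, -0.5200)
∠(n_0, n_3) = 129.71°
δ = |180° − 129.71°| = 50.29°
50.29° > 2α = 33.40°  →  invalid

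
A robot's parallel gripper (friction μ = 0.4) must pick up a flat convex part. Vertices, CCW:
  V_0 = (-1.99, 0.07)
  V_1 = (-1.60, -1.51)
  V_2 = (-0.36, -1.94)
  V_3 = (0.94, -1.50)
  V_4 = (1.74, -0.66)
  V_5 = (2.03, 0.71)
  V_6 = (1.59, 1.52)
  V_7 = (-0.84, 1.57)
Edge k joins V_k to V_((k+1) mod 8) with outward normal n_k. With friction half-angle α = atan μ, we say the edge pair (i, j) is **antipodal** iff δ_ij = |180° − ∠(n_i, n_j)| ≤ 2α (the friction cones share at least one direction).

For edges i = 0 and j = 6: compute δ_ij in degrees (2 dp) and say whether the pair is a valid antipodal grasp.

δ = 74.96°, invalid

α = atan 0.4 = 21.80°;  2α = 43.60°
edge 0: e_0 = (+0.39, -1.58);  n_0 = (-0.9709, -0.2396)
edge 6: e_6 = (-2.43, +0.05);  n_6 = (+0.0206, +0.9998)
∠(n_0, n_6) = 105.04°
δ = |180° − 105.04°| = 74.96°
74.96° > 2α = 43.60°  →  invalid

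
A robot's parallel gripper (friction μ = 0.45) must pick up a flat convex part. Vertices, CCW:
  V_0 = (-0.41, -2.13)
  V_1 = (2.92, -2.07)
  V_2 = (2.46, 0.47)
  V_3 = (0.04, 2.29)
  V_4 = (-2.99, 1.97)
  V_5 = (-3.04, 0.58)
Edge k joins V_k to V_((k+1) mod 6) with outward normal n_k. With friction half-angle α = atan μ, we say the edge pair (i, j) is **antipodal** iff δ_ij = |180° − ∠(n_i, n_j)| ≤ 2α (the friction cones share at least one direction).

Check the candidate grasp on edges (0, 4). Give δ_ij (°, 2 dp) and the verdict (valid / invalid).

α = atan 0.45 = 24.23°;  2α = 48.46°
edge 0: e_0 = (+3.33, +0.06);  n_0 = (+0.0180, -0.9998)
edge 4: e_4 = (-0.05, -1.39);  n_4 = (-0.9994, +0.0359)
∠(n_0, n_4) = 93.09°
δ = |180° − 93.09°| = 86.91°
86.91° > 2α = 48.46°  →  invalid

δ = 86.91°, invalid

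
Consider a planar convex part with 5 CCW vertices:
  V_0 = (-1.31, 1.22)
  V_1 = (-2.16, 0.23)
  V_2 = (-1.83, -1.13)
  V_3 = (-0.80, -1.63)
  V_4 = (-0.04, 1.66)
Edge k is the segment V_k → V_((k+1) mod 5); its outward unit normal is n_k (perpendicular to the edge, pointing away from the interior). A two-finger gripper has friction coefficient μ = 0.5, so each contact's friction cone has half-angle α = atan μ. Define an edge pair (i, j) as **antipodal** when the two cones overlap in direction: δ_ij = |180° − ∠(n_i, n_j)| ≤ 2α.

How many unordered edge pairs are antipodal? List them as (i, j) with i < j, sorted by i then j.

count = 3; pairs: (0,3), (1,3), (2,4)

α = atan 0.5 = 26.57°;  2α = 53.13°
n_0 = (-0.7587, +0.6514)
n_1 = (-0.9718, -0.2358)
n_2 = (-0.4367, -0.8996)
n_3 = (+0.9743, -0.2251)
n_4 = (-0.3274, +0.9449)
  (0,1): δ = 125.71°  ·
  (0,2): δ = 75.24°  ·
  (0,3): δ = 27.64°  ✓
  (0,4): δ = 149.76°  ·
  (1,2): δ = 129.53°  ·
  (1,3): δ = 26.65°  ✓
  (1,4): δ = 95.47°  ·
  (2,3): δ = 77.11°  ·
  (2,4): δ = 45.00°  ✓
  (3,4): δ = 57.88°  ·
antipodal pairs: 3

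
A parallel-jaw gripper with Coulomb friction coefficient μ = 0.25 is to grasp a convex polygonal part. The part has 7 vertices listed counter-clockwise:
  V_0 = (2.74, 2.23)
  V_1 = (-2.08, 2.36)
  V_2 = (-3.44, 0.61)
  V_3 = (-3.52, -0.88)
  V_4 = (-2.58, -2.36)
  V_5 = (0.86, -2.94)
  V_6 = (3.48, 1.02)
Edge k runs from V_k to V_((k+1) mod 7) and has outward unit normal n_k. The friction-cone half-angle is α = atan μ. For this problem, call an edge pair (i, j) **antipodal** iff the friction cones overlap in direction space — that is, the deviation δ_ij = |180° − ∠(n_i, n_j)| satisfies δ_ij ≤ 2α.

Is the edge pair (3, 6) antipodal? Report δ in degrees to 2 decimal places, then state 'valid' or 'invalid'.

α = atan 0.25 = 14.04°;  2α = 28.07°
edge 3: e_3 = (+0.94, -1.48);  n_3 = (-0.8441, -0.5361)
edge 6: e_6 = (-0.74, +1.21);  n_6 = (+0.8531, +0.5217)
∠(n_3, n_6) = 179.03°
δ = |180° − 179.03°| = 0.97°
0.97° ≤ 2α = 28.07°  →  valid

δ = 0.97°, valid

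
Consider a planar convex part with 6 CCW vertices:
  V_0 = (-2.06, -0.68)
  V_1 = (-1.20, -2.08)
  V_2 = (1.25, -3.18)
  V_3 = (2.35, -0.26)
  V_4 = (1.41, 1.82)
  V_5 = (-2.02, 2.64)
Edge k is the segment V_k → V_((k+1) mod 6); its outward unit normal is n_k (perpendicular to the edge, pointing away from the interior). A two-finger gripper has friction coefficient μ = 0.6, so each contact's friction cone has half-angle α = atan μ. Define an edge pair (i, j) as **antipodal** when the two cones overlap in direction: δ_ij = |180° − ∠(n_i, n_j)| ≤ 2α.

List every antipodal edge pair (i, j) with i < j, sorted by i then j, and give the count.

count = 7; pairs: (0,2), (0,3), (0,4), (1,3), (1,4), (2,5), (3,5)

α = atan 0.6 = 30.96°;  2α = 61.93°
n_0 = (-0.8521, -0.5234)
n_1 = (-0.4096, -0.9123)
n_2 = (+0.9358, -0.3525)
n_3 = (+0.9113, +0.4118)
n_4 = (+0.2325, +0.9726)
n_5 = (-0.9999, +0.0120)
  (0,1): δ = 145.74°  ·
  (0,2): δ = 52.20°  ✓
  (0,3): δ = 7.24°  ✓
  (0,4): δ = 44.99°  ✓
  (0,5): δ = 147.75°  ·
  (1,2): δ = 86.46°  ·
  (1,3): δ = 41.50°  ✓
  (1,4): δ = 10.73°  ✓
  (1,5): δ = 113.49°  ·
  (2,3): δ = 135.04°  ·
  (2,4): δ = 82.80°  ·
  (2,5): δ = 19.95°  ✓
  (3,4): δ = 127.76°  ·
  (3,5): δ = 25.01°  ✓
  (4,5): δ = 77.25°  ·
antipodal pairs: 7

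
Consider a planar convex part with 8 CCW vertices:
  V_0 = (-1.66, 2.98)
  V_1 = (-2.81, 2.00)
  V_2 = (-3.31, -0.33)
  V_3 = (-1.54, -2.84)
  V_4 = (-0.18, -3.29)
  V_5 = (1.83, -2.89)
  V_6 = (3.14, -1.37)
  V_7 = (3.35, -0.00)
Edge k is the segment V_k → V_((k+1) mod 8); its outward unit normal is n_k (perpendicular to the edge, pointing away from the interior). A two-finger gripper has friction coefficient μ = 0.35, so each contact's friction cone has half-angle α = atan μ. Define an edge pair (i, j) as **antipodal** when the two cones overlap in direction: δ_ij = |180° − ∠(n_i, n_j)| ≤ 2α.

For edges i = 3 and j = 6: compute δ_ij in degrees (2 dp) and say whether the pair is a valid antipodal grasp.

α = atan 0.35 = 19.29°;  2α = 38.58°
edge 3: e_3 = (+1.36, -0.45);  n_3 = (-0.3141, -0.9494)
edge 6: e_6 = (+0.21, +1.37);  n_6 = (+0.9885, -0.1515)
∠(n_3, n_6) = 99.59°
δ = |180° − 99.59°| = 80.41°
80.41° > 2α = 38.58°  →  invalid

δ = 80.41°, invalid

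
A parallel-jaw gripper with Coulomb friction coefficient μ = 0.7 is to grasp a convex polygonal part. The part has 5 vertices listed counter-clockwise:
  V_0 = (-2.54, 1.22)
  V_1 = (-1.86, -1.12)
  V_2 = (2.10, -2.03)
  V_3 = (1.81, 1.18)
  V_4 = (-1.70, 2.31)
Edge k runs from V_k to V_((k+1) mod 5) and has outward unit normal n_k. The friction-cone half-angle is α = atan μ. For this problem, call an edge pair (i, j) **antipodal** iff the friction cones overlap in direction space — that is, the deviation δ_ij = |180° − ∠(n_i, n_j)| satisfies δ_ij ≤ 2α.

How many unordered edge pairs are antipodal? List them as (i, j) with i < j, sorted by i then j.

count = 5; pairs: (0,2), (0,3), (1,3), (1,4), (2,4)

α = atan 0.7 = 34.99°;  2α = 69.98°
n_0 = (-0.9603, -0.2791)
n_1 = (-0.2240, -0.9746)
n_2 = (+0.9959, +0.0900)
n_3 = (+0.3064, +0.9519)
n_4 = (-0.7921, +0.6104)
  (0,1): δ = 119.15°  ·
  (0,2): δ = 11.04°  ✓
  (0,3): δ = 55.95°  ✓
  (0,4): δ = 126.18°  ·
  (1,2): δ = 71.90°  ·
  (1,3): δ = 4.90°  ✓
  (1,4): δ = 65.32°  ✓
  (2,3): δ = 113.01°  ·
  (2,4): δ = 42.78°  ✓
  (3,4): δ = 109.77°  ·
antipodal pairs: 5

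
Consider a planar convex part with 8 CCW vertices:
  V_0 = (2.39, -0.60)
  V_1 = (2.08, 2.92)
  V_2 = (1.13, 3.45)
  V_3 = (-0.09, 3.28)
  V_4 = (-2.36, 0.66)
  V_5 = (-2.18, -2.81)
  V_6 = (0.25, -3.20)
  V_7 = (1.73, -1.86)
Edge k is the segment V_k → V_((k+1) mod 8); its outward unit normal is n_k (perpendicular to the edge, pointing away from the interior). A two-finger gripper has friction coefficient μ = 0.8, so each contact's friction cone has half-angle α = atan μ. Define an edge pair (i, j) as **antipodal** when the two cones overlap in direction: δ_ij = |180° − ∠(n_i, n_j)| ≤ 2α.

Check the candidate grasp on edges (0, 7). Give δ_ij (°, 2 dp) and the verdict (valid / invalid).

α = atan 0.8 = 38.66°;  2α = 77.32°
edge 0: e_0 = (-0.31, +3.52);  n_0 = (+0.9961, +0.0877)
edge 7: e_7 = (+0.66, +1.26);  n_7 = (+0.8858, -0.4640)
∠(n_0, n_7) = 32.68°
δ = |180° − 32.68°| = 147.32°
147.32° > 2α = 77.32°  →  invalid

δ = 147.32°, invalid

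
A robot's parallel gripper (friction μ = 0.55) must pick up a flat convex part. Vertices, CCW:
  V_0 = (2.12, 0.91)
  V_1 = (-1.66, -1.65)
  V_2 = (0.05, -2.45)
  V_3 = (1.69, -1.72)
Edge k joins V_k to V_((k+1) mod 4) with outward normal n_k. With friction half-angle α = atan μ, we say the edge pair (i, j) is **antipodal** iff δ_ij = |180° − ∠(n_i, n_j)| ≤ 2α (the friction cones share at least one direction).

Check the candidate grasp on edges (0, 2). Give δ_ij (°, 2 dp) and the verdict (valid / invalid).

δ = 10.11°, valid

α = atan 0.55 = 28.81°;  2α = 57.62°
edge 0: e_0 = (-3.78, -2.56);  n_0 = (-0.5608, +0.8280)
edge 2: e_2 = (+1.64, +0.73);  n_2 = (+0.4067, -0.9136)
∠(n_0, n_2) = 169.89°
δ = |180° − 169.89°| = 10.11°
10.11° ≤ 2α = 57.62°  →  valid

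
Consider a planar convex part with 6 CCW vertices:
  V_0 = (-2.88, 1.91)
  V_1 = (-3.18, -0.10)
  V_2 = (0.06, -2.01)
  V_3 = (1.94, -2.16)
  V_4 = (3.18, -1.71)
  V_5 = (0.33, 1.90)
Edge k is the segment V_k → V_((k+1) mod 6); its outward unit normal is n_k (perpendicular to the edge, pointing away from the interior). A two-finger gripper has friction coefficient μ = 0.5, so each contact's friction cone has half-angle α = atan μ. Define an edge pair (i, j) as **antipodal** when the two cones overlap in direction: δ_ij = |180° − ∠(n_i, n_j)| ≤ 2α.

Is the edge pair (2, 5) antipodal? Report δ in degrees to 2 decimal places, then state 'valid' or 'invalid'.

δ = 4.38°, valid

α = atan 0.5 = 26.57°;  2α = 53.13°
edge 2: e_2 = (+1.88, -0.15);  n_2 = (-0.0795, -0.9968)
edge 5: e_5 = (-3.21, +0.01);  n_5 = (+0.0031, +1.0000)
∠(n_2, n_5) = 175.62°
δ = |180° − 175.62°| = 4.38°
4.38° ≤ 2α = 53.13°  →  valid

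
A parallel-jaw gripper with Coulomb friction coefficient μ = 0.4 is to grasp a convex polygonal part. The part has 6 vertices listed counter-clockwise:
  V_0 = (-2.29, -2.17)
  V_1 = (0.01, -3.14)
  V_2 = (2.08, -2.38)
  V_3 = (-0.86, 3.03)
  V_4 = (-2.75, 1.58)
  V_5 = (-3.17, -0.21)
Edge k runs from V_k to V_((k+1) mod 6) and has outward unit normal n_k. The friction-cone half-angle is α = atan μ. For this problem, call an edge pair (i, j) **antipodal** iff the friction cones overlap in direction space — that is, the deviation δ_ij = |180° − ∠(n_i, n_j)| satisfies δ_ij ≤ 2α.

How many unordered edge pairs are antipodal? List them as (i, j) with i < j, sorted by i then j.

α = atan 0.4 = 21.80°;  2α = 43.60°
n_0 = (-0.3886, -0.9214)
n_1 = (+0.3447, -0.9387)
n_2 = (+0.8786, +0.4775)
n_3 = (-0.6087, +0.7934)
n_4 = (-0.9736, +0.2284)
n_5 = (-0.9123, -0.4096)
  (0,1): δ = 136.97°  ·
  (0,2): δ = 38.61°  ✓
  (0,3): δ = 60.36°  ·
  (0,4): δ = 99.66°  ·
  (0,5): δ = 137.05°  ·
  (1,2): δ = 81.64°  ·
  (1,3): δ = 17.33°  ✓
  (1,4): δ = 56.63°  ·
  (1,5): δ = 94.02°  ·
  (2,3): δ = 81.03°  ·
  (2,4): δ = 41.73°  ✓
  (2,5): δ = 4.34°  ✓
  (3,4): δ = 140.70°  ·
  (3,5): δ = 103.32°  ·
  (4,5): δ = 142.62°  ·
antipodal pairs: 4

count = 4; pairs: (0,2), (1,3), (2,4), (2,5)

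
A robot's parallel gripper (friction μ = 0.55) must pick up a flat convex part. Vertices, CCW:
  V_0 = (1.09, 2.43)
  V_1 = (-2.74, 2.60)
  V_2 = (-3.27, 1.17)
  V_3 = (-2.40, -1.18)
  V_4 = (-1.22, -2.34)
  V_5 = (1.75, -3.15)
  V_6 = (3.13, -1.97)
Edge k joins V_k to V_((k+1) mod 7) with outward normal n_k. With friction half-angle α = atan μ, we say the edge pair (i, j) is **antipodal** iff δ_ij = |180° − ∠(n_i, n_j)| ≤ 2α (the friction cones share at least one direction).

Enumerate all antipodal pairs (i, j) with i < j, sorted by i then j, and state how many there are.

α = atan 0.55 = 28.81°;  2α = 57.62°
n_0 = (+0.0443, +0.9990)
n_1 = (-0.9377, +0.3475)
n_2 = (-0.9378, -0.3472)
n_3 = (-0.7010, -0.7131)
n_4 = (-0.2631, -0.9648)
n_5 = (+0.6499, -0.7600)
n_6 = (+0.9072, +0.4206)
  (0,1): δ = 107.79°  ·
  (0,2): δ = 67.14°  ·
  (0,3): δ = 41.97°  ✓
  (0,4): δ = 12.71°  ✓
  (0,5): δ = 43.07°  ✓
  (0,6): δ = 117.42°  ·
  (1,2): δ = 139.35°  ·
  (1,3): δ = 114.17°  ·
  (1,4): δ = 84.92°  ·
  (1,5): δ = 29.13°  ✓
  (1,6): δ = 45.21°  ✓
  (2,3): δ = 154.83°  ·
  (2,4): δ = 125.57°  ·
  (2,5): δ = 69.78°  ·
  (2,6): δ = 4.56°  ✓
  (3,4): δ = 150.74°  ·
  (3,5): δ = 94.96°  ·
  (3,6): δ = 20.62°  ✓
  (4,5): δ = 124.21°  ·
  (4,6): δ = 49.87°  ✓
  (5,6): δ = 105.66°  ·
antipodal pairs: 8

count = 8; pairs: (0,3), (0,4), (0,5), (1,5), (1,6), (2,6), (3,6), (4,6)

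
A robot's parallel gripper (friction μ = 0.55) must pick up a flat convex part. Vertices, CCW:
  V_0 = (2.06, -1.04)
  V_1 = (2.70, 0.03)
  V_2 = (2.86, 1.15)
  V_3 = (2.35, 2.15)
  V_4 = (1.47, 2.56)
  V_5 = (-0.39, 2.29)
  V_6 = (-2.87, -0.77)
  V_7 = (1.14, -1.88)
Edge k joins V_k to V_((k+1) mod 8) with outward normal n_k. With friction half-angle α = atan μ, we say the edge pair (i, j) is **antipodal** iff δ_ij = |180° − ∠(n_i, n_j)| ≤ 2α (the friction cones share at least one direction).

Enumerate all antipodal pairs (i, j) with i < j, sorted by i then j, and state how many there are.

count = 8; pairs: (0,4), (0,5), (1,5), (2,6), (3,6), (4,6), (4,7), (5,7)

α = atan 0.55 = 28.81°;  2α = 57.62°
n_0 = (+0.8582, -0.5133)
n_1 = (+0.9899, -0.1414)
n_2 = (+0.8908, +0.4543)
n_3 = (+0.4223, +0.9064)
n_4 = (-0.1437, +0.9896)
n_5 = (-0.7769, +0.6296)
n_6 = (-0.2668, -0.9638)
n_7 = (+0.6743, -0.7385)
  (0,1): δ = 157.25°  ·
  (0,2): δ = 122.09°  ·
  (0,3): δ = 84.10°  ·
  (0,4): δ = 50.86°  ✓
  (0,5): δ = 8.14°  ✓
  (0,6): δ = 105.41°  ·
  (0,7): δ = 163.28°  ·
  (1,2): δ = 144.85°  ·
  (1,3): δ = 106.85°  ·
  (1,4): δ = 73.61°  ·
  (1,5): δ = 30.89°  ✓
  (1,6): δ = 82.66°  ·
  (1,7): δ = 140.53°  ·
  (2,3): δ = 142.00°  ·
  (2,4): δ = 108.76°  ·
  (2,5): δ = 66.04°  ·
  (2,6): δ = 47.51°  ✓
  (2,7): δ = 105.38°  ·
  (3,4): δ = 146.76°  ·
  (3,5): δ = 104.04°  ·
  (3,6): δ = 9.51°  ✓
  (3,7): δ = 67.38°  ·
  (4,5): δ = 137.28°  ·
  (4,6): δ = 23.73°  ✓
  (4,7): δ = 34.14°  ✓
  (5,6): δ = 66.45°  ·
  (5,7): δ = 8.58°  ✓
  (6,7): δ = 122.13°  ·
antipodal pairs: 8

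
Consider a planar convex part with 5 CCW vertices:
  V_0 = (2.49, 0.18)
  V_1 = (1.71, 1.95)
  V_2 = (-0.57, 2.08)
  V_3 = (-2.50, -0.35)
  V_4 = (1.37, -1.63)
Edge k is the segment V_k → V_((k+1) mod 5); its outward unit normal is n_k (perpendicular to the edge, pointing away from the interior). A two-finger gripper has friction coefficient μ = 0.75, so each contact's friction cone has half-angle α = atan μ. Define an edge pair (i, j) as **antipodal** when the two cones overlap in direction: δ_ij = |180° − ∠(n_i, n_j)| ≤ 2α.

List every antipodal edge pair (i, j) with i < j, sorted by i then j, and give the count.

count = 6; pairs: (0,2), (0,3), (1,3), (1,4), (2,3), (2,4)

α = atan 0.75 = 36.87°;  2α = 73.74°
n_0 = (+0.9151, +0.4033)
n_1 = (+0.0569, +0.9984)
n_2 = (-0.7831, +0.6219)
n_3 = (-0.3140, -0.9494)
n_4 = (+0.8504, -0.5262)
  (0,1): δ = 117.05°  ·
  (0,2): δ = 62.24°  ✓
  (0,3): δ = 47.92°  ✓
  (0,4): δ = 124.47°  ·
  (1,2): δ = 125.19°  ·
  (1,3): δ = 15.04°  ✓
  (1,4): δ = 61.51°  ✓
  (2,3): δ = 69.84°  ✓
  (2,4): δ = 6.71°  ✓
  (3,4): δ = 103.45°  ·
antipodal pairs: 6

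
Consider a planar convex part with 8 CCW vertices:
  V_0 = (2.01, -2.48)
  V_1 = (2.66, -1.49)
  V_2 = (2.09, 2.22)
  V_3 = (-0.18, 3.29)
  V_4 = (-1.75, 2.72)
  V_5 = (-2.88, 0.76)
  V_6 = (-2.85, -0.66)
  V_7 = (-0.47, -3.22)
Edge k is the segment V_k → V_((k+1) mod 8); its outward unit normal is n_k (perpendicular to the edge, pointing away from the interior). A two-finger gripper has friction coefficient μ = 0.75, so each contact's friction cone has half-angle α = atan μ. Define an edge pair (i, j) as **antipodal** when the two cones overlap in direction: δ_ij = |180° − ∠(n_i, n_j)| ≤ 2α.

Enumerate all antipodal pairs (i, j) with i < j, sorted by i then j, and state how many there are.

α = atan 0.75 = 36.87°;  2α = 73.74°
n_0 = (+0.8359, -0.5488)
n_1 = (+0.9884, +0.1519)
n_2 = (+0.4264, +0.9045)
n_3 = (-0.3413, +0.9400)
n_4 = (-0.8663, +0.4995)
n_5 = (-0.9998, -0.0211)
n_6 = (-0.7324, -0.6809)
n_7 = (+0.2859, -0.9583)
  (0,1): δ = 137.98°  ·
  (0,2): δ = 81.95°  ·
  (0,3): δ = 36.76°  ✓
  (0,4): δ = 3.32°  ✓
  (0,5): δ = 34.50°  ✓
  (0,6): δ = 76.20°  ·
  (0,7): δ = 139.90°  ·
  (1,2): δ = 123.97°  ·
  (1,3): δ = 78.78°  ·
  (1,4): δ = 38.70°  ✓
  (1,5): δ = 7.52°  ✓
  (1,6): δ = 34.18°  ✓
  (1,7): δ = 97.88°  ·
  (2,3): δ = 134.81°  ·
  (2,4): δ = 94.73°  ·
  (2,5): δ = 63.55°  ✓
  (2,6): δ = 21.85°  ✓
  (2,7): δ = 41.85°  ✓
  (3,4): δ = 139.92°  ·
  (3,5): δ = 108.74°  ·
  (3,6): δ = 67.04°  ✓
  (3,7): δ = 3.34°  ✓
  (4,5): δ = 148.82°  ·
  (4,6): δ = 107.12°  ·
  (4,7): δ = 43.42°  ✓
  (5,6): δ = 138.30°  ·
  (5,7): δ = 74.60°  ·
  (6,7): δ = 116.30°  ·
antipodal pairs: 12

count = 12; pairs: (0,3), (0,4), (0,5), (1,4), (1,5), (1,6), (2,5), (2,6), (2,7), (3,6), (3,7), (4,7)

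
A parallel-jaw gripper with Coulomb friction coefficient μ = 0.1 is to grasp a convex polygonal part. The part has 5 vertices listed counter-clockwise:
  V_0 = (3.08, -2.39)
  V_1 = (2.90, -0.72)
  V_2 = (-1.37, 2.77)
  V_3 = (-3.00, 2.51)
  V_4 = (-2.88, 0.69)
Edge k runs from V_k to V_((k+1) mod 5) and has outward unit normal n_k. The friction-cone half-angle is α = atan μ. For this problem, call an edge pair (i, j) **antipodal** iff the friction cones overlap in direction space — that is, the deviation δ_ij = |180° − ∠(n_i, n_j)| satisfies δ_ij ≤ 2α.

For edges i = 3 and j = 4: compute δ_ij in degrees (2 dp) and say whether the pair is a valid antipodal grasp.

δ = 121.10°, invalid

α = atan 0.1 = 5.71°;  2α = 11.42°
edge 3: e_3 = (+0.12, -1.82);  n_3 = (-0.9978, -0.0658)
edge 4: e_4 = (+5.96, -3.08);  n_4 = (-0.4591, -0.8884)
∠(n_3, n_4) = 58.90°
δ = |180° − 58.90°| = 121.10°
121.10° > 2α = 11.42°  →  invalid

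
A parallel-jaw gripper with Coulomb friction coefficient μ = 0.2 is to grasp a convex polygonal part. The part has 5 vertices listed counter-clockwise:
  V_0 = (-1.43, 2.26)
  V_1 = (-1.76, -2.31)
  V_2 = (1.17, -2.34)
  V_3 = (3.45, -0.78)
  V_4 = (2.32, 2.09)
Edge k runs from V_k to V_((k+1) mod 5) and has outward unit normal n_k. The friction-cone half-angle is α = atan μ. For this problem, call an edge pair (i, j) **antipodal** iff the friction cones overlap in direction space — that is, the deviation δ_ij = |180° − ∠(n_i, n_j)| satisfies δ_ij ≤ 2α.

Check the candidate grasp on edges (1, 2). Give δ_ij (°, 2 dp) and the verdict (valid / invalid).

α = atan 0.2 = 11.31°;  2α = 22.62°
edge 1: e_1 = (+2.93, -0.03);  n_1 = (-0.0102, -0.9999)
edge 2: e_2 = (+2.28, +1.56);  n_2 = (+0.5647, -0.8253)
∠(n_1, n_2) = 34.97°
δ = |180° − 34.97°| = 145.03°
145.03° > 2α = 22.62°  →  invalid

δ = 145.03°, invalid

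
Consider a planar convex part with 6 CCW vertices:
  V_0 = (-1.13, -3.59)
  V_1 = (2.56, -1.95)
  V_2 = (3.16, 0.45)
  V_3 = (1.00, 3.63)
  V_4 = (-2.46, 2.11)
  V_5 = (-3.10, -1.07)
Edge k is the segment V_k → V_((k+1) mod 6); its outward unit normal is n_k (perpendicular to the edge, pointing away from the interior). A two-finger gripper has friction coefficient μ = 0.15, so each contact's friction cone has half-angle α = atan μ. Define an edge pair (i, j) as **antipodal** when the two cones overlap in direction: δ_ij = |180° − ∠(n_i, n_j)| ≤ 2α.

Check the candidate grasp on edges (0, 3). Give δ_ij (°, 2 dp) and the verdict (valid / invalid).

α = atan 0.15 = 8.53°;  2α = 17.06°
edge 0: e_0 = (+3.69, +1.64);  n_0 = (+0.4061, -0.9138)
edge 3: e_3 = (-3.46, -1.52);  n_3 = (-0.4022, +0.9155)
∠(n_0, n_3) = 179.75°
δ = |180° − 179.75°| = 0.25°
0.25° ≤ 2α = 17.06°  →  valid

δ = 0.25°, valid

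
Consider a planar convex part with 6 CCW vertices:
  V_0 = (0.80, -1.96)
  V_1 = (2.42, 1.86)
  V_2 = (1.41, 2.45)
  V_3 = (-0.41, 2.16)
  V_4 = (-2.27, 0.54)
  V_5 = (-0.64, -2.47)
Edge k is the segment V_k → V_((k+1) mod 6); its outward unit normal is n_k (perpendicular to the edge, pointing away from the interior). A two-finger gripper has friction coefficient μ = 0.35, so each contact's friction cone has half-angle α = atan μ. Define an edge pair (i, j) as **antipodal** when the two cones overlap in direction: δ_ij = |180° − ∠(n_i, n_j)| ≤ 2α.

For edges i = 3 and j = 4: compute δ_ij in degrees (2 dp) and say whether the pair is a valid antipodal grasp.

δ = 102.62°, invalid

α = atan 0.35 = 19.29°;  2α = 38.58°
edge 3: e_3 = (-1.86, -1.62);  n_3 = (-0.6568, +0.7541)
edge 4: e_4 = (+1.63, -3.01);  n_4 = (-0.8793, -0.4762)
∠(n_3, n_4) = 77.38°
δ = |180° − 77.38°| = 102.62°
102.62° > 2α = 38.58°  →  invalid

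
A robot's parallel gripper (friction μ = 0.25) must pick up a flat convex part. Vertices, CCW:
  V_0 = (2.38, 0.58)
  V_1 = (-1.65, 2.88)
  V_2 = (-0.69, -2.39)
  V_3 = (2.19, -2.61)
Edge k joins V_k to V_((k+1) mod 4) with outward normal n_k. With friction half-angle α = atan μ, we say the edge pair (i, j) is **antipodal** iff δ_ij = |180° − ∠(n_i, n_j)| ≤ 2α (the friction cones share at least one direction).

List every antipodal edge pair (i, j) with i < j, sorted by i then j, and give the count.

α = atan 0.25 = 14.04°;  2α = 28.07°
n_0 = (+0.4957, +0.8685)
n_1 = (-0.9838, -0.1792)
n_2 = (-0.0762, -0.9971)
n_3 = (+0.9982, -0.0595)
  (0,1): δ = 49.96°  ·
  (0,2): δ = 25.35°  ✓
  (0,3): δ = 116.31°  ·
  (1,2): δ = 104.69°  ·
  (1,3): δ = 13.73°  ✓
  (2,3): δ = 89.04°  ·
antipodal pairs: 2

count = 2; pairs: (0,2), (1,3)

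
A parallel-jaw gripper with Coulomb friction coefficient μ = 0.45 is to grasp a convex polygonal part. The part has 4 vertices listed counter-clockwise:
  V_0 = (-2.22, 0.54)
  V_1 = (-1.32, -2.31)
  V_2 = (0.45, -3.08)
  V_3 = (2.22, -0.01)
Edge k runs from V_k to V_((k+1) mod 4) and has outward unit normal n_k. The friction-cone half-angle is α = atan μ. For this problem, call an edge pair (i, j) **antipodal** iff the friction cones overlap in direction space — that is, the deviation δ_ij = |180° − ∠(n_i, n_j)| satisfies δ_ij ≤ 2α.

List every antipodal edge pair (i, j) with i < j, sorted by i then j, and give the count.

α = atan 0.45 = 24.23°;  2α = 48.46°
n_0 = (-0.9536, -0.3011)
n_1 = (-0.3989, -0.9170)
n_2 = (+0.8663, -0.4995)
n_3 = (+0.1229, +0.9924)
  (0,1): δ = 131.04°  ·
  (0,2): δ = 47.49°  ✓
  (0,3): δ = 65.41°  ·
  (1,2): δ = 96.46°  ·
  (1,3): δ = 16.45°  ✓
  (2,3): δ = 67.10°  ·
antipodal pairs: 2

count = 2; pairs: (0,2), (1,3)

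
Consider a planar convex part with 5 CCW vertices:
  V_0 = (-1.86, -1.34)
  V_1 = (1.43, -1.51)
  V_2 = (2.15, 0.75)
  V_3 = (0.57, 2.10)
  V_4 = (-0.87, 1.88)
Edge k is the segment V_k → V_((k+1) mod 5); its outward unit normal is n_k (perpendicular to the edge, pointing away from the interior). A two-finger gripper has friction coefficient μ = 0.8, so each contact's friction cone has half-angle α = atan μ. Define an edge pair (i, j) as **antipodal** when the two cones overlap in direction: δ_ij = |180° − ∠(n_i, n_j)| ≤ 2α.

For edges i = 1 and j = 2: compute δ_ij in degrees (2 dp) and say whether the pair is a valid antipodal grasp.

δ = 112.84°, invalid

α = atan 0.8 = 38.66°;  2α = 77.32°
edge 1: e_1 = (+0.72, +2.26);  n_1 = (+0.9528, -0.3036)
edge 2: e_2 = (-1.58, +1.35);  n_2 = (+0.6496, +0.7603)
∠(n_1, n_2) = 67.16°
δ = |180° − 67.16°| = 112.84°
112.84° > 2α = 77.32°  →  invalid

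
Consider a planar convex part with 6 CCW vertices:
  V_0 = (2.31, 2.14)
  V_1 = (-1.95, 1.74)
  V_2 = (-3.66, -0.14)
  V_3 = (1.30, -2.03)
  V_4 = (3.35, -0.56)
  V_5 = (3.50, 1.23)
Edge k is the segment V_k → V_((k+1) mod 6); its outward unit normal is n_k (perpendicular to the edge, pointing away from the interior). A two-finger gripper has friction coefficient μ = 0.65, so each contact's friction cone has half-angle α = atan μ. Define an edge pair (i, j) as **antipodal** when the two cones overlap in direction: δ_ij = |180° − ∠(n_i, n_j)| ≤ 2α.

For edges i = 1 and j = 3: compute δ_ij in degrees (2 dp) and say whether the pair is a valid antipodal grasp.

α = atan 0.65 = 33.02°;  2α = 66.05°
edge 1: e_1 = (-1.71, -1.88);  n_1 = (-0.7398, +0.6729)
edge 3: e_3 = (+2.05, +1.47);  n_3 = (+0.5827, -0.8127)
∠(n_1, n_3) = 167.93°
δ = |180° − 167.93°| = 12.07°
12.07° ≤ 2α = 66.05°  →  valid

δ = 12.07°, valid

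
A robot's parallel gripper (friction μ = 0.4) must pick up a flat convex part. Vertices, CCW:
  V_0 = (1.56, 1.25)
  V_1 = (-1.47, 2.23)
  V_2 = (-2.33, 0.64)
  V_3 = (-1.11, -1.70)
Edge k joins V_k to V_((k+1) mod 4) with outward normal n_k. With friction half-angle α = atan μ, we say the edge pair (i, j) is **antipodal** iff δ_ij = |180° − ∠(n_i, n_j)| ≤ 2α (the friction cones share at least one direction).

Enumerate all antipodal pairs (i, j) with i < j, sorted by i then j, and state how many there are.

α = atan 0.4 = 21.80°;  2α = 43.60°
n_0 = (+0.3077, +0.9515)
n_1 = (-0.8796, +0.4757)
n_2 = (-0.8867, -0.4623)
n_3 = (+0.7414, -0.6710)
  (0,1): δ = 100.49°  ·
  (0,2): δ = 44.54°  ·
  (0,3): δ = 65.78°  ·
  (1,2): δ = 124.06°  ·
  (1,3): δ = 13.74°  ✓
  (2,3): δ = 69.68°  ·
antipodal pairs: 1

count = 1; pairs: (1,3)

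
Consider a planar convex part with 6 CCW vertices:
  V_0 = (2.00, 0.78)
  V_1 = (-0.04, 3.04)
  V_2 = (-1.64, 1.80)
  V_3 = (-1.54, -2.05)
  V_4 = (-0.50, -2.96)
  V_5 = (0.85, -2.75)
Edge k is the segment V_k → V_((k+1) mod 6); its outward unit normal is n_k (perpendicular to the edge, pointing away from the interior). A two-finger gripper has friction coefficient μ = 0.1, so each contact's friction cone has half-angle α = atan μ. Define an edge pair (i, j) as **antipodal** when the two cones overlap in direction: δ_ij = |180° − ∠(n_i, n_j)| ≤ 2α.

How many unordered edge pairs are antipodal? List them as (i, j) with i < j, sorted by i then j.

α = atan 0.1 = 5.71°;  2α = 11.42°
n_0 = (+0.7423, +0.6701)
n_1 = (-0.6126, +0.7904)
n_2 = (-0.9997, -0.0260)
n_3 = (-0.6585, -0.7526)
n_4 = (+0.1537, -0.9881)
n_5 = (+0.9508, -0.3098)
  (0,1): δ = 94.30°  ·
  (0,2): δ = 40.58°  ·
  (0,3): δ = 6.74°  ✓
  (0,4): δ = 56.77°  ·
  (0,5): δ = 119.88°  ·
  (1,2): δ = 126.29°  ·
  (1,3): δ = 78.96°  ·
  (1,4): δ = 28.93°  ·
  (1,5): δ = 34.18°  ·
  (2,3): δ = 132.67°  ·
  (2,4): δ = 82.65°  ·
  (2,5): δ = 19.53°  ·
  (3,4): δ = 129.97°  ·
  (3,5): δ = 66.86°  ·
  (4,5): δ = 116.89°  ·
antipodal pairs: 1

count = 1; pairs: (0,3)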